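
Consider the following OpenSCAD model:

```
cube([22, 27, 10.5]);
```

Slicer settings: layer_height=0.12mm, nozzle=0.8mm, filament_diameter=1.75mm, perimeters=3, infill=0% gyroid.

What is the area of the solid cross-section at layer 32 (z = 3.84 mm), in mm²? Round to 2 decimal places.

594.00 mm²

At z = 3.84 mm: the 22×27 cube contributes its full rectangle (area 594.00 mm²). Overall, the cross-section is a single solid region. Net area = 594.00 mm².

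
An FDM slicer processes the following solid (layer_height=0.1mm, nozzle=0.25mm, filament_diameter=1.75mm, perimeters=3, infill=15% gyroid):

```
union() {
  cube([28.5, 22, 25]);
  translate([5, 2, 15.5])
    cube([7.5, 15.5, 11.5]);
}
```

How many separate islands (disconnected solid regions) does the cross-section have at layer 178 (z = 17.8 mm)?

1

At z = 17.8 mm: the cube (footprint 28.5×22) is included at this height; the cube at (5, 2) (footprint 7.5×15.5) is included at this height; Merging all regions: the 7.5×15.5 cube at (5, 2) lies entirely inside the 28.5×22 cube, so the union is just the 28.5×22 cube — 1 connected region. Overall, the cross-section is a single solid region. Island count = 1.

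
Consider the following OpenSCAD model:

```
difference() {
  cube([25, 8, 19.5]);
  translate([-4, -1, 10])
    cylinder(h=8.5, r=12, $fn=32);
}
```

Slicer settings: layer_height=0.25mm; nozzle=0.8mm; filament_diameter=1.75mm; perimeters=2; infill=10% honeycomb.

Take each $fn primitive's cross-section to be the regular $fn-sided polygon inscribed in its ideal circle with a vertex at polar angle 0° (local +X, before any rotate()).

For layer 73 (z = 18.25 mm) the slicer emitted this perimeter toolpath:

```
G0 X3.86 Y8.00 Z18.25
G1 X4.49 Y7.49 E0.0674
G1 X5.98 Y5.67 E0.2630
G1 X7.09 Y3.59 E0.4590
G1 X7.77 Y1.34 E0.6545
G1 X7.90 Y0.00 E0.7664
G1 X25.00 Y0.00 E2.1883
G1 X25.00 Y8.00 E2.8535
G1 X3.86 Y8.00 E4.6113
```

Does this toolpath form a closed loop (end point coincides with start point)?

yes

Start point (G0): (3.86, 8.00). End point (last G1): the path returns to the start — closed.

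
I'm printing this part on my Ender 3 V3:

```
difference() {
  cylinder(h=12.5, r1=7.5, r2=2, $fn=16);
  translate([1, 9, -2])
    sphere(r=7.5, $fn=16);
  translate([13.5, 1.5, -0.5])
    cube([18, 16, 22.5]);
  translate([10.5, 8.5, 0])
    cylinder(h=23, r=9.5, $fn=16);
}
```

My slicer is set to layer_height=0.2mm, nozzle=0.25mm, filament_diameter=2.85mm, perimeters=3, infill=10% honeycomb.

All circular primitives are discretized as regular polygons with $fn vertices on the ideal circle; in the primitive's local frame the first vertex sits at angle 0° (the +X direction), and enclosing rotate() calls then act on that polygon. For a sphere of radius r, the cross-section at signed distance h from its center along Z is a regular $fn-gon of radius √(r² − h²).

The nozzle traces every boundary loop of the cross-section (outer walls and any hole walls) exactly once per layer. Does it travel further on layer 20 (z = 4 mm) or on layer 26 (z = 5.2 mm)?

layer 20 (z = 4 mm)

Layer 20 (z = 4): the cone contributes a regular 16-gon of circumradius 5.740 (interpolated between r1=7.5 and r2=2 at t=0.320) (perimeter = 2·16·5.740·sin(180°/16) = 35.83 mm); the r=7.5 sphere at (1, 9) contributes a regular 16-gon of circumradius √(7.5²−6²) = 4.500 (perimeter = 2·16·4.500·sin(180°/16) = 28.09 mm); the cube at (13.5, 1.5) (footprint 18×16) is included at this height (perimeter 68.00 mm); the r=9.5 cylinder at (10.5, 8.5) gives a regular 16-gon of circumradius 9.5 (constant along its height) (perimeter = 2·16·9.500·sin(180°/16) = 59.31 mm); After the difference (first − rest): starting from the cone, the r=7.5 sphere at (1, 9) partially overlaps it — only the 3.16 mm² overlap (of its 61.99 mm²) is removed, clipping the outline; the 18×16 cube at (13.5, 1.5) misses the remaining region (no effect); the r=9.5 cylinder at (10.5, 8.5) partially overlaps it — only the 6.11 mm² overlap (of its 276.30 mm²) is removed, clipping the outline — boundary = 35.18 mm. So its perimeter = 35.18 mm. Layer 26 (z = 5.2): the cone (r1=7.5→r2=2) has section circumradius 5.212 here — a regular 16-gon (perimeter = 2·16·5.212·sin(180°/16) = 32.54 mm); the r=7.5 sphere at (1, 9) contributes a regular 16-gon of circumradius √(7.5²−7.2²) = 2.100 (perimeter = 2·16·2.100·sin(180°/16) = 13.11 mm); the 18×16 cube at (13.5, 1.5) contributes its full rectangle (perimeter 68.00 mm); the r=9.5 cylinder at (10.5, 8.5) contributes a regular 16-gon of circumradius 9.5 (perimeter = 2·16·9.500·sin(180°/16) = 59.31 mm); Taking the first minus the rest: starting from the cone, the r=7.5 sphere at (1, 9) misses the remaining region (no effect); the 18×16 cube at (13.5, 1.5) misses the remaining region (no effect); the r=9.5 cylinder at (10.5, 8.5) partially overlaps it — only the 3.47 mm² overlap (of its 276.30 mm²) is removed, clipping the outline — boundary = 32.33 mm. So its perimeter = 32.33 mm. Layer 20 is larger (35.18 vs 32.33 mm).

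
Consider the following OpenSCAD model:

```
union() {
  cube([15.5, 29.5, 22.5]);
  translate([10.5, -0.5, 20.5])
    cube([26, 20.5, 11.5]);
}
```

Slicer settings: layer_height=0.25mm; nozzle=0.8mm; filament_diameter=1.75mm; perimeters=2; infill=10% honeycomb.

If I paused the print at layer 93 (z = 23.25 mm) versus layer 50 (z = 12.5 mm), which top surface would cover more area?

Layer 93 (z = 23.25): the cube does not reach this height (z outside [0, 22.5]); the cube at (10.5, -0.5) (footprint 26×20.5) is included at this height (area 533.00 mm²); Combining (union): only the 26×20.5 cube at (10.5, -0.5) is present, so the union is just that shape — area = 533.00 mm². So its area = 533.00 mm². Layer 50 (z = 12.5): the cube is present — its section is the full 15.5×29.5 rectangle (area 457.25 mm²); the cube at (10.5, -0.5) is not intersected at this z (z outside [20.5, 32]); Merging all regions: only the 15.5×29.5 cube is present, so the union is just that shape — area = 457.25 mm². So its area = 457.25 mm². Layer 93 is larger (533.00 vs 457.25 mm²).

layer 93 (z = 23.25 mm)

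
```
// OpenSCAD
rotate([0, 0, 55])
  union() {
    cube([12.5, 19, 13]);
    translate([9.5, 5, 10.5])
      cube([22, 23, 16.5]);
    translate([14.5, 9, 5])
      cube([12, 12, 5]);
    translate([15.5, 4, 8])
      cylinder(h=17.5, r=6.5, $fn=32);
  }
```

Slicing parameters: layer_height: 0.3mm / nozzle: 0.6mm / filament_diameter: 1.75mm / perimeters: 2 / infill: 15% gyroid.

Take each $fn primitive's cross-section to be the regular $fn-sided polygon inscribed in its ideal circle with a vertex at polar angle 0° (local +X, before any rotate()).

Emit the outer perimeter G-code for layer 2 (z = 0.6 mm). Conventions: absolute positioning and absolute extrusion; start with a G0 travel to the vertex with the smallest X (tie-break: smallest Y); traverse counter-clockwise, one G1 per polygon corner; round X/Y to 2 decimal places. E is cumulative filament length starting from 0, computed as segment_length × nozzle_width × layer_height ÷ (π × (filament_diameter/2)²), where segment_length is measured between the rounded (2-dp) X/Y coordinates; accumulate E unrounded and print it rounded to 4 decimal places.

G0 X-15.56 Y10.90 Z0.60
G1 X0.00 Y0.00 E1.4217
G1 X7.17 Y10.24 E2.3572
G1 X-8.39 Y21.14 E3.7789
G1 X-15.56 Y10.90 E4.7144

At z = 0.6 mm: the 12.5×19 cube contributes its full rectangle; the cube at (9.5, 5) is absent (z outside [10.5, 27]); the cube at (14.5, 9) is not intersected at this z (z outside [5, 10]); the cylinder at (15.5, 4) is not intersected at this z (z outside [8, 25.5]); Combining (union): only the 12.5×19 cube is present, so the union is just that shape — 1 connected region; (whole slice rotated 55° about Z — lengths, areas and connectivity unchanged). The outline is a single polygon with 4 vertices. Extrusion per mm of travel: 0.6 × 0.3 / (π × 0.875²) = 0.074835. Accumulating E over each segment gives final E = 4.7144.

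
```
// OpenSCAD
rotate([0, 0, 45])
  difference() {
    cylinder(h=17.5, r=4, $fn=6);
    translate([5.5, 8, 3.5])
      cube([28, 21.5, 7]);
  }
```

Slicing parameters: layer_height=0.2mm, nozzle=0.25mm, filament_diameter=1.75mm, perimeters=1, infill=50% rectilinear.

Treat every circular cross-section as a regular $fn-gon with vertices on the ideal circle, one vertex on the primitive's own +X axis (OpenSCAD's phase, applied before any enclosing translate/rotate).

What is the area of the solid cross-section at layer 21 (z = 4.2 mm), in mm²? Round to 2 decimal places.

At z = 4.2 mm: the r=4 cylinder contributes a regular 6-gon of circumradius 4 (area = (6/2)·4.000²·sin(360°/6) = 41.57 mm²); the cube at (5.5, 8) (footprint 28×21.5) is included at this height (area 602.00 mm²); After the difference (first − rest): starting from the r=4 cylinder (41.57 mm²), the 28×21.5 cube at (5.5, 8) misses the remaining region (no effect) — area = 41.57 mm²; (rotated 45° about Z; rotation is an isometry so areas/perimeters/island counts are preserved). Overall, the cross-section is a single solid region. Net area = 41.57 mm².

41.57 mm²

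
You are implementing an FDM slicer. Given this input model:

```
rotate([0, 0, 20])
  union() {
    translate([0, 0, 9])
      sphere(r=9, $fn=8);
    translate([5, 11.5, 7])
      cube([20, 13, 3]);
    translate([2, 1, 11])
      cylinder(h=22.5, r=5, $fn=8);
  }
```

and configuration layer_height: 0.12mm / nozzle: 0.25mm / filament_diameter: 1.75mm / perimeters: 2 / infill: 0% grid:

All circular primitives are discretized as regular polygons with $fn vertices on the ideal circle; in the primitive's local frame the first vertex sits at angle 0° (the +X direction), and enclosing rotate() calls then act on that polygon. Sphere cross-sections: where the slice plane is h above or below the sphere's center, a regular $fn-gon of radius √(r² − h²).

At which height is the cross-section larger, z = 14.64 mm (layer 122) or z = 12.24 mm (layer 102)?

Layer 122 (z = 14.64): the r=9 sphere contributes a regular 8-gon of circumradius √(9²−5.64²) = 7.014 (area = (8/2)·7.014²·sin(360°/8) = 139.13 mm²); the cube at (5, 11.5) is absent (z outside [7, 10]); the r=5 cylinder at (2, 1) gives a regular 8-gon of circumradius 5 (constant along its height) (area = (8/2)·5.000²·sin(360°/8) = 70.71 mm²); Merging all regions: the regions partially overlap — summed areas 209.84 mm² minus the doubly-counted overlap 69.16 mm² gives 140.68 mm² — area = 140.68 mm²; (whole slice rotated 20° about Z — lengths, areas and connectivity unchanged). So its area = 140.68 mm². Layer 102 (z = 12.24): the sphere: section is a regular 8-gon, circumradius = √(r²−h²) = √(9²−3.24²) = 8.397 (area = (8/2)·8.397²·sin(360°/8) = 199.41 mm²); the cube at (5, 11.5) is absent (z outside [7, 10]); the r=5 cylinder at (2, 1) contributes a regular 8-gon of circumradius 5 (area = (8/2)·5.000²·sin(360°/8) = 70.71 mm²); Combining (union): the r=5 cylinder at (2, 1) lies entirely inside the r=9 sphere, so the union is just the r=9 sphere — area = 199.41 mm²; (whole slice rotated 20° about Z — lengths, areas and connectivity unchanged). So its area = 199.41 mm². Layer 102 is larger (199.41 vs 140.68 mm²).

layer 102 (z = 12.24 mm)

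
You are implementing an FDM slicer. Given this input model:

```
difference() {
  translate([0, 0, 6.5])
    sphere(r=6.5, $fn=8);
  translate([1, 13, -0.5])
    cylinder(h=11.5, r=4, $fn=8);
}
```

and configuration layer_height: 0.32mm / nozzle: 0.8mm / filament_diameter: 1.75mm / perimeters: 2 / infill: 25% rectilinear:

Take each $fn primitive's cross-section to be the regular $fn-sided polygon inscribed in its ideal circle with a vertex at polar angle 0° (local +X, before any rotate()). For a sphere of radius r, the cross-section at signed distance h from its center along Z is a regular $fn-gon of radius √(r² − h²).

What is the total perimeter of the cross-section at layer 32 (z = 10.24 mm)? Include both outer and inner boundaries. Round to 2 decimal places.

32.55 mm

At z = 10.24 mm: the sphere: section is a regular 8-gon, circumradius = √(r²−h²) = √(6.5²−3.74²) = 5.316 (perimeter = 2·8·5.316·sin(180°/8) = 32.55 mm); the r=4 cylinder at (1, 13) gives a regular 8-gon of circumradius 4 (constant along its height) (perimeter = 2·8·4.000·sin(180°/8) = 24.49 mm); Taking the first minus the rest: starting from the r=6.5 sphere, the r=4 cylinder at (1, 13) misses the remaining region (no effect) — boundary = 32.55 mm. Overall, the cross-section is a single solid region. Total boundary length (outer) = 32.55 mm.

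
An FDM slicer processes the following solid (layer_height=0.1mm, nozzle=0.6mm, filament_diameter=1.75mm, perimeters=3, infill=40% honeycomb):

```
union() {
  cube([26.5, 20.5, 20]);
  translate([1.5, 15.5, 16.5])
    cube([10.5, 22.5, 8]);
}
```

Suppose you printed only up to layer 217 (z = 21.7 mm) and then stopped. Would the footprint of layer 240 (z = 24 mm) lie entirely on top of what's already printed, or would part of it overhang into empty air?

Compare the two slices. At z = 21.7: the cube is not intersected at this z (z outside [0, 20]); the cube at (1.5, 15.5) is present — its section is the full 10.5×22.5 rectangle (area 236.25 mm²); Taking the union: only the 10.5×22.5 cube at (1.5, 15.5) is present, so the union is just that shape — area = 236.25 mm². At z = 24: the cube does not reach this height (z outside [0, 20]); the 10.5×22.5 cube at (1.5, 15.5) contributes its full rectangle (area 236.25 mm²); Combining (union): only the 10.5×22.5 cube at (1.5, 15.5) is present, so the union is just that shape — area = 236.25 mm². Checking containment: the cross-section at z = 24 is a subset of the cross-section at z = 21.7.

entirely on top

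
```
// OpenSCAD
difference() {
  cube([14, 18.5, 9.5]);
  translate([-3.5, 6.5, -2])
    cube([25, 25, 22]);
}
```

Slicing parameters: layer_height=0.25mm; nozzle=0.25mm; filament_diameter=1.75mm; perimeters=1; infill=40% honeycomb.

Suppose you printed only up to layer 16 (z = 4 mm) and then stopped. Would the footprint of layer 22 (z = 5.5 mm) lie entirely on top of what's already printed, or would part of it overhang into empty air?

Compare the two slices. At z = 4: the 14×18.5 cube contributes its full rectangle (area 259.00 mm²); the 25×25 cube at (-3.5, 6.5) contributes its full rectangle (area 625.00 mm²); Subtracting the remaining from the first: starting from the 14×18.5 cube (259.00 mm²), the 25×25 cube at (-3.5, 6.5) partially overlaps it — only the 168.00 mm² overlap (of its 625.00 mm²) is removed, clipping the outline — area = 91.00 mm². At z = 5.5: the cube (footprint 14×18.5) is included at this height (area 259.00 mm²); the cube at (-3.5, 6.5) (footprint 25×25) is included at this height (area 625.00 mm²); After the difference (first − rest): starting from the 14×18.5 cube (259.00 mm²), the 25×25 cube at (-3.5, 6.5) partially overlaps it — only the 168.00 mm² overlap (of its 625.00 mm²) is removed, clipping the outline — area = 91.00 mm². Checking containment: the cross-section at z = 5.5 is a subset of the cross-section at z = 4.

entirely on top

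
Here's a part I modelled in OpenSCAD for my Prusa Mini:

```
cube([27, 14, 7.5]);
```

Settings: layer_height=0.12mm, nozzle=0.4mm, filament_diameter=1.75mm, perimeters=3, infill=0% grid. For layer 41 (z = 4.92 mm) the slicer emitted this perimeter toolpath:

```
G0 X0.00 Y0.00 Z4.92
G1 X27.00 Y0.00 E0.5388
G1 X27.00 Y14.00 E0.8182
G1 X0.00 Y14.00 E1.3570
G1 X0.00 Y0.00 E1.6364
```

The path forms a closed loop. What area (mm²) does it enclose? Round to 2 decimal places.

Apply the shoelace formula to the sequence of (X, Y) vertices; enclosed area = 378.00 mm².

378.00 mm²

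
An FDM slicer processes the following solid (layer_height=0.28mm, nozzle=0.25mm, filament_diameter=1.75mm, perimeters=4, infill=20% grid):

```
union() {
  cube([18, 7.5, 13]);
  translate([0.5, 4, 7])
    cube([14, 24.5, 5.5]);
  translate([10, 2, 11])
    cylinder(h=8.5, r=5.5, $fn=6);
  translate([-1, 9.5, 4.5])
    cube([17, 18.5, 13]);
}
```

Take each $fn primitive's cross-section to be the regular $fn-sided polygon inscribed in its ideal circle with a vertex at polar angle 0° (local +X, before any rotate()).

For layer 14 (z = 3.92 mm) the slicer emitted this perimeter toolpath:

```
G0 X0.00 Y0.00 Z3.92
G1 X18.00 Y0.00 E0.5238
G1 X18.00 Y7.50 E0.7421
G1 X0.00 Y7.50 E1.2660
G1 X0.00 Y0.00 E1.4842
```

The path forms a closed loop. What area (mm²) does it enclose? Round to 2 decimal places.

135.00 mm²

Apply the shoelace formula to the sequence of (X, Y) vertices; enclosed area = 135.00 mm².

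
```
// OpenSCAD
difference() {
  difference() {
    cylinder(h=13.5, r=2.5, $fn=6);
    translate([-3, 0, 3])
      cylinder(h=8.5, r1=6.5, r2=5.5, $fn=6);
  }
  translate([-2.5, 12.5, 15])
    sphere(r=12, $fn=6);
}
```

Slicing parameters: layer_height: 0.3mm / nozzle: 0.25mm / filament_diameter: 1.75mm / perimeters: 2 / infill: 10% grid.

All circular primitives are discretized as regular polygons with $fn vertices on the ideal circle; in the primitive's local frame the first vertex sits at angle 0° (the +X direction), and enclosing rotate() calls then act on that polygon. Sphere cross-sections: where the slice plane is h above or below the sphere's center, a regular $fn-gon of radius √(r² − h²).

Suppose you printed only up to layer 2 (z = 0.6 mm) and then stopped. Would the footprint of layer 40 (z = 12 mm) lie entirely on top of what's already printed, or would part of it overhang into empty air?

entirely on top

Compare the two slices. At z = 0.6: the r=2.5 cylinder contributes a regular 6-gon of circumradius 2.5 (area = (6/2)·2.500²·sin(360°/6) = 16.24 mm²); the cone at (-3, 0) does not reach this height (z outside [3, 11.5]); Subtracting the remaining from the first: none of the subtracted shapes is present at this height, so the r=2.5 cylinder is unchanged — area = 16.24 mm²; the sphere at (-2.5, 12.5) is not intersected at this z (|z−center|=14.400 > r=12); Subtracting the remaining from the first: none of the subtracted shapes is present at this height, so the result so far is unchanged — area = 16.24 mm². At z = 12: the r=2.5 cylinder gives a regular 6-gon of circumradius 2.5 (constant along its height) (area = (6/2)·2.500²·sin(360°/6) = 16.24 mm²); the cone at (-3, 0) does not reach this height (z outside [3, 11.5]); Taking the first minus the rest: none of the subtracted shapes is present at this height, so the r=2.5 cylinder is unchanged — area = 16.24 mm²; the sphere at (-2.5, 12.5): section is a regular 6-gon, circumradius = √(r²−h²) = √(12²−3²) = 11.619 (area = (6/2)·11.619²·sin(360°/6) = 350.74 mm²); Taking the first minus the rest: starting from the result so far (16.24 mm²), the r=12 sphere at (-2.5, 12.5) misses the remaining region (no effect) — area = 16.24 mm². Checking containment: the cross-section at z = 12 is a subset of the cross-section at z = 0.6.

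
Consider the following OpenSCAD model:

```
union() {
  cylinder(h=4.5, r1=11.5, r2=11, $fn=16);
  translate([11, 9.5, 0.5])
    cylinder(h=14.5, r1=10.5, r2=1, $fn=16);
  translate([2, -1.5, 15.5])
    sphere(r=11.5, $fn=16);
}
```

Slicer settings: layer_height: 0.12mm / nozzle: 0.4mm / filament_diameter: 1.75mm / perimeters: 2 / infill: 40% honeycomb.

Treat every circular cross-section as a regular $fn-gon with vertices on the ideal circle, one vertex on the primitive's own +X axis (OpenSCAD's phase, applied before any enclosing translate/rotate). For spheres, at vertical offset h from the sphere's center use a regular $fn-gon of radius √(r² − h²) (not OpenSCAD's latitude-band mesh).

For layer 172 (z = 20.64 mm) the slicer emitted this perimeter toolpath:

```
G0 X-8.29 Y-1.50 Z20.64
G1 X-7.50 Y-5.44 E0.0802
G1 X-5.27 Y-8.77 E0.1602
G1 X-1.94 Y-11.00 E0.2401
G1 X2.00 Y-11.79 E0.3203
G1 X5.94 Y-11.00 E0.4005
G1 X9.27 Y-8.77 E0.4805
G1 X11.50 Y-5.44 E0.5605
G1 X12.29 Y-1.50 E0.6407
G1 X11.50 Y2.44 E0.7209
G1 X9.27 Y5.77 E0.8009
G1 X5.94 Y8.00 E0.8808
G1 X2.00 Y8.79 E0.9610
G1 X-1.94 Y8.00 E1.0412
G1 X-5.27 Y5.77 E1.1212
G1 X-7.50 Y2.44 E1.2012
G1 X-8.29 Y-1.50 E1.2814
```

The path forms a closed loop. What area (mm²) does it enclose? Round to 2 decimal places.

Apply the shoelace formula to the sequence of (X, Y) vertices; enclosed area = 323.86 mm².

323.86 mm²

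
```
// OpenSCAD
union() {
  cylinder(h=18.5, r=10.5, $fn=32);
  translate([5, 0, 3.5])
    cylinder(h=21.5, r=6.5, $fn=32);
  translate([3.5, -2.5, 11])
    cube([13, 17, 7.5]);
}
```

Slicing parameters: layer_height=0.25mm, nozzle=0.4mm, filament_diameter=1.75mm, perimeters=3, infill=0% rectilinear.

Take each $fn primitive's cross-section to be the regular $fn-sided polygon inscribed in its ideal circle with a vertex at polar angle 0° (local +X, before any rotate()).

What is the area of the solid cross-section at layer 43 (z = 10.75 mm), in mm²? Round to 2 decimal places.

At z = 10.75 mm: the cylinder: section is a regular 32-gon, circumradius r=10.5 (area = (32/2)·10.500²·sin(360°/32) = 344.14 mm²); the r=6.5 cylinder at (5, 0) contributes a regular 32-gon of circumradius 6.5 (area = (32/2)·6.500²·sin(360°/32) = 131.88 mm²); the cube at (3.5, -2.5) does not reach this height (z outside [11, 18.5]); Combining (union): the regions partially overlap — summed areas 476.02 mm² minus the doubly-counted overlap 124.80 mm² gives 351.23 mm² — area = 351.23 mm². Overall, the cross-section is a single solid region. Net area = 351.23 mm².

351.23 mm²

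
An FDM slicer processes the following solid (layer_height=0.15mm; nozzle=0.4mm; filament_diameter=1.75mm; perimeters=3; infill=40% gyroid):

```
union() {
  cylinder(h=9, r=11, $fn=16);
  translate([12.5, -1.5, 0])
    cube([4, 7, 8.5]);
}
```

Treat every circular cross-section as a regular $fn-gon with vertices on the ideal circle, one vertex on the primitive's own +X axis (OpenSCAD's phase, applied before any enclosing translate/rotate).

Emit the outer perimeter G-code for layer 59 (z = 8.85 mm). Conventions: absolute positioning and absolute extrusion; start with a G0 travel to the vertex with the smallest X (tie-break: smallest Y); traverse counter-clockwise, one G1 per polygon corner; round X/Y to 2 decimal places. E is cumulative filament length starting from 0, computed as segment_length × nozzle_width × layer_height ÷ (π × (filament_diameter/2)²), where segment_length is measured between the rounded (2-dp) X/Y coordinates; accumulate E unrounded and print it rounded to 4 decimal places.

G0 X-11.00 Y0.00 Z8.85
G1 X-10.16 Y-4.21 E0.1071
G1 X-7.78 Y-7.78 E0.2141
G1 X-4.21 Y-10.16 E0.3211
G1 X0.00 Y-11.00 E0.4282
G1 X4.21 Y-10.16 E0.5353
G1 X7.78 Y-7.78 E0.6424
G1 X10.16 Y-4.21 E0.7494
G1 X11.00 Y0.00 E0.8565
G1 X10.16 Y4.21 E0.9636
G1 X7.78 Y7.78 E1.0706
G1 X4.21 Y10.16 E1.1776
G1 X0.00 Y11.00 E1.2847
G1 X-4.21 Y10.16 E1.3918
G1 X-7.78 Y7.78 E1.4988
G1 X-10.16 Y4.21 E1.6059
G1 X-11.00 Y0.00 E1.7129

At z = 8.85 mm: the r=11 cylinder gives a regular 16-gon of circumradius 11 (constant along its height); the cube at (12.5, -1.5) does not reach this height (z outside [0, 8.5]); Merging all regions: only the r=11 cylinder is present, so the union is just that shape — 1 connected region. The outline is a single polygon with 16 vertices. Extrusion per mm of travel: 0.4 × 0.15 / (π × 0.875²) = 0.024945. Accumulating E over each segment gives final E = 1.7129.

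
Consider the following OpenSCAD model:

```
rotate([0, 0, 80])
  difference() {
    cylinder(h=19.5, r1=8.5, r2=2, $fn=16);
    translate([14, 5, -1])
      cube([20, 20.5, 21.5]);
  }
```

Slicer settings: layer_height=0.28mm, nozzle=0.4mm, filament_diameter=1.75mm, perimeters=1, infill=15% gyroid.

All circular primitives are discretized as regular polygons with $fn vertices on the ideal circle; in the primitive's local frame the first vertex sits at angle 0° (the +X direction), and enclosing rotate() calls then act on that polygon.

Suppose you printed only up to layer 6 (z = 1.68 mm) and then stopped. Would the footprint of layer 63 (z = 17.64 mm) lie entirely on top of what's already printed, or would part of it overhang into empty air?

entirely on top

Compare the two slices. At z = 1.68: the cone (r1=8.5→r2=2) has section circumradius 7.940 here — a regular 16-gon (area = (16/2)·7.940²·sin(360°/16) = 193.01 mm²); the cube at (14, 5) is present — its section is the full 20×20.5 rectangle (area 410.00 mm²); Subtracting the remaining from the first: starting from the cone (193.01 mm²), the 20×20.5 cube at (14, 5) misses the remaining region (no effect) — area = 193.01 mm²; (whole slice rotated 80° about Z — lengths, areas and connectivity unchanged). At z = 17.64: the cone: at t=0.905 of its height the radius interpolates to r₁+(r₂−r₁)t = 2.620, giving a regular 16-gon of that circumradius (area = (16/2)·2.620²·sin(360°/16) = 21.02 mm²); the cube at (14, 5) (footprint 20×20.5) is included at this height (area 410.00 mm²); After the difference (first − rest): starting from the cone (21.02 mm²), the 20×20.5 cube at (14, 5) misses the remaining region (no effect) — area = 21.02 mm²; (whole slice rotated 80° about Z — lengths, areas and connectivity unchanged). Checking containment: the cross-section at z = 17.64 is a subset of the cross-section at z = 1.68.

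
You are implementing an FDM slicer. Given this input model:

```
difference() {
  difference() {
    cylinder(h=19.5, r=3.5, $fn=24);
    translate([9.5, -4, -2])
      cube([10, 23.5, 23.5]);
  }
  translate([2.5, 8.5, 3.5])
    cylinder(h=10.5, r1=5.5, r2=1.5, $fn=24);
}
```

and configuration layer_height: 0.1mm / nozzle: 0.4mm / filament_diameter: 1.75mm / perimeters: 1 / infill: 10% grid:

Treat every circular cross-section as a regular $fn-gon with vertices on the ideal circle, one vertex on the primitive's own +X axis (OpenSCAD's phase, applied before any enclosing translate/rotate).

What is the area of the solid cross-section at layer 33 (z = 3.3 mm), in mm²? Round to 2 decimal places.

At z = 3.3 mm: the cylinder: section is a regular 24-gon, circumradius r=3.5 (area = (24/2)·3.500²·sin(360°/24) = 38.05 mm²); the 10×23.5 cube at (9.5, -4) contributes its full rectangle (area 235.00 mm²); Subtracting the remaining from the first: starting from the r=3.5 cylinder (38.05 mm²), the 10×23.5 cube at (9.5, -4) misses the remaining region (no effect) — area = 38.05 mm²; the cone at (2.5, 8.5) is absent (z outside [3.5, 14]); Subtracting the remaining from the first: none of the subtracted shapes is present at this height, so that combined region is unchanged — area = 38.05 mm². Overall, the cross-section is a single solid region. Net area = 38.05 mm².

38.05 mm²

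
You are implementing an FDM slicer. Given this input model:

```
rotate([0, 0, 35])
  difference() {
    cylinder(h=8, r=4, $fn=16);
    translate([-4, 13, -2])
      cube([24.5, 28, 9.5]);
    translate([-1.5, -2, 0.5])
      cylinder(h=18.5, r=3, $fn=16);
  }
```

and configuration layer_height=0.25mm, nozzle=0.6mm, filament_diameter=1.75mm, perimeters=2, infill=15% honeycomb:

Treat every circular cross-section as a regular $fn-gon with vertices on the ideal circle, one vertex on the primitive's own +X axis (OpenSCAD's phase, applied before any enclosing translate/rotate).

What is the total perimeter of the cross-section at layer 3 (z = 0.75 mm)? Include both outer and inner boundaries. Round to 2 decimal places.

At z = 0.75 mm: the r=4 cylinder contributes a regular 16-gon of circumradius 4 (perimeter = 2·16·4.000·sin(180°/16) = 24.97 mm); the 24.5×28 cube at (-4, 13) contributes its full rectangle (perimeter 105.00 mm); the r=3 cylinder at (-1.5, -2) contributes a regular 16-gon of circumradius 3 (perimeter = 2·16·3.000·sin(180°/16) = 18.73 mm); After the difference (first − rest): starting from the r=4 cylinder, the 24.5×28 cube at (-4, 13) misses the remaining region (no effect); the r=3 cylinder at (-1.5, -2) partially overlaps it — only the 19.91 mm² overlap (of its 27.55 mm²) is removed, clipping the outline — boundary = 27.84 mm; (whole slice rotated 35° about Z — lengths, areas and connectivity unchanged). Overall, the cross-section is a single solid region. Total boundary length (outer) = 27.84 mm.

27.84 mm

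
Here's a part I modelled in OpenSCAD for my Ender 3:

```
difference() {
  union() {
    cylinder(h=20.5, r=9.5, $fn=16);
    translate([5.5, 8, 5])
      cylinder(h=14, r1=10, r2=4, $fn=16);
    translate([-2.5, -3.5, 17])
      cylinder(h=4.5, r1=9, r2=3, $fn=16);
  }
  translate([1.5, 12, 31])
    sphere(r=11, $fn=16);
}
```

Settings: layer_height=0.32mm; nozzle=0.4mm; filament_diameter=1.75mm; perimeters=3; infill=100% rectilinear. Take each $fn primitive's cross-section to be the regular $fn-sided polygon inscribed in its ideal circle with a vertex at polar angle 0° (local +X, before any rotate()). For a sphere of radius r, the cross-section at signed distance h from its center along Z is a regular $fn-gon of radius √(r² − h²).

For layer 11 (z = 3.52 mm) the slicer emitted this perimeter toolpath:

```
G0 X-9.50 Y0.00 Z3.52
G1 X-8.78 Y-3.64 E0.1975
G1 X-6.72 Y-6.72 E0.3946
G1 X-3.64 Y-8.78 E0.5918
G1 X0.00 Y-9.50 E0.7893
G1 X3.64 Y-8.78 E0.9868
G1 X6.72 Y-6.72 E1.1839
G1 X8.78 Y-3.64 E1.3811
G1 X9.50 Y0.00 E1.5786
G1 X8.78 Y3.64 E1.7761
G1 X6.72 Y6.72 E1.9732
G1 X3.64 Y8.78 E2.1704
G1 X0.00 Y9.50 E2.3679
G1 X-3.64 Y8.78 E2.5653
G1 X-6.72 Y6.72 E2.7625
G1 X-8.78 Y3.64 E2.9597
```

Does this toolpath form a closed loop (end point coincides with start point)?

no

Start point (G0): (-9.50, 0.00). End point (last G1): the path does not return to the start — open.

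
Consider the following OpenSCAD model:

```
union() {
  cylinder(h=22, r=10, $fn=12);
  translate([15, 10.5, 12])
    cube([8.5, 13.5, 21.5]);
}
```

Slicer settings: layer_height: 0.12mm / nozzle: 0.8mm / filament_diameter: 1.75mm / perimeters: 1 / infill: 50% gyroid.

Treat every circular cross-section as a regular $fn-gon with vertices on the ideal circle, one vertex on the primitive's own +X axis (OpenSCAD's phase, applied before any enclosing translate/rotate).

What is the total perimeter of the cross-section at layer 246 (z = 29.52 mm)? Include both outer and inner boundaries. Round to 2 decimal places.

At z = 29.52 mm: the cylinder does not reach this height (z outside [0, 22]); the cube at (15, 10.5) (footprint 8.5×13.5) is included at this height (perimeter 44.00 mm); Taking the union: only the 8.5×13.5 cube at (15, 10.5) is present, so the union is just that shape — boundary = 44.00 mm. Overall, the cross-section is a single solid region. Total boundary length (outer) = 44.00 mm.

44.00 mm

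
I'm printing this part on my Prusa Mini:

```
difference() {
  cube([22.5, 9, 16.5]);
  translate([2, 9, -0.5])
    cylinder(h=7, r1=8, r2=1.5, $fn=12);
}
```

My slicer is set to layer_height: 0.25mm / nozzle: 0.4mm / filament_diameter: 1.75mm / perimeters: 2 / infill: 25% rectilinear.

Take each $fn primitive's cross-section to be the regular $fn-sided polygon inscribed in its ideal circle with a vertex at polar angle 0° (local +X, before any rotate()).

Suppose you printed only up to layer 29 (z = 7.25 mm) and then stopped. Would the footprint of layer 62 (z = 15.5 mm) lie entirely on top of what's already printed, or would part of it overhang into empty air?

entirely on top

Compare the two slices. At z = 7.25: the cube (footprint 22.5×9) is included at this height (area 202.50 mm²); the cone at (2, 9) is not intersected at this z (z outside [-0.5, 6.5]); After the difference (first − rest): none of the subtracted shapes is present at this height, so the 22.5×9 cube is unchanged — area = 202.50 mm². At z = 15.5: the 22.5×9 cube contributes its full rectangle (area 202.50 mm²); the cone at (2, 9) does not reach this height (z outside [-0.5, 6.5]); After the difference (first − rest): none of the subtracted shapes is present at this height, so the 22.5×9 cube is unchanged — area = 202.50 mm². Checking containment: the cross-section at z = 15.5 is a subset of the cross-section at z = 7.25.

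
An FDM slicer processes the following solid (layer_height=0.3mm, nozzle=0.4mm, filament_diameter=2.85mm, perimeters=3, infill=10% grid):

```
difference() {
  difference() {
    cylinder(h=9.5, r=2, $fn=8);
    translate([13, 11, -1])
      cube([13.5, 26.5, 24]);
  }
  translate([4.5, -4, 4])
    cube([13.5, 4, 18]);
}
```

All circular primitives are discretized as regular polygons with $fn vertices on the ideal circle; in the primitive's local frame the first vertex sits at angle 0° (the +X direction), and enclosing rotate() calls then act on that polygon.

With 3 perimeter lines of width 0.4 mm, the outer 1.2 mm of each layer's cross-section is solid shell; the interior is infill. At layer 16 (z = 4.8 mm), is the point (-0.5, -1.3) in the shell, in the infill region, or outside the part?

At z = 4.8 mm: the cylinder: section is a regular 8-gon, circumradius r=2; the 13.5×26.5 cube at (13, 11) contributes its full rectangle; Taking the first minus the rest: starting from the r=2 cylinder, the 13.5×26.5 cube at (13, 11) misses the remaining region (no effect) — 1 connected region; the cube at (4.5, -4) is present — its section is the full 13.5×4 rectangle; Taking the first minus the rest: starting from that combined region, the 13.5×4 cube at (4.5, -4) misses the remaining region (no effect) — 1 connected region. Overall, the cross-section is a single solid region. The nearest boundary edge runs (-0.00, -2.00)→(-1.41, -1.41); distance from the point to it = 0.46 mm. The point is inside the cross-section, 0.46 mm from the nearest boundary — within the 1.2 mm shell band (3 × 0.4).

shell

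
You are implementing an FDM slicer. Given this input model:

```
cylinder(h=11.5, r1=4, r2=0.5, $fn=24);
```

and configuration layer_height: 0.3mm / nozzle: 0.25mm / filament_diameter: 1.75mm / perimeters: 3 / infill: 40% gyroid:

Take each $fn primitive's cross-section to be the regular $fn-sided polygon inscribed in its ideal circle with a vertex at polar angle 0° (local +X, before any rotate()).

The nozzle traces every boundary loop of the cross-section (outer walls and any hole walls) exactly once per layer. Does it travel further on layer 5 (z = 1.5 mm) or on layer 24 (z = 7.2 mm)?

Layer 5 (z = 1.5): the cone (r1=4→r2=0.5) has section circumradius 3.543 here — a regular 24-gon (perimeter = 2·24·3.543·sin(180°/24) = 22.20 mm). So its perimeter = 22.20 mm. Layer 24 (z = 7.2): the cone contributes a regular 24-gon of circumradius 1.809 (interpolated between r1=4 and r2=0.5 at t=0.626) (perimeter = 2·24·1.809·sin(180°/24) = 11.33 mm). So its perimeter = 11.33 mm. Layer 5 is larger (22.20 vs 11.33 mm).

layer 5 (z = 1.5 mm)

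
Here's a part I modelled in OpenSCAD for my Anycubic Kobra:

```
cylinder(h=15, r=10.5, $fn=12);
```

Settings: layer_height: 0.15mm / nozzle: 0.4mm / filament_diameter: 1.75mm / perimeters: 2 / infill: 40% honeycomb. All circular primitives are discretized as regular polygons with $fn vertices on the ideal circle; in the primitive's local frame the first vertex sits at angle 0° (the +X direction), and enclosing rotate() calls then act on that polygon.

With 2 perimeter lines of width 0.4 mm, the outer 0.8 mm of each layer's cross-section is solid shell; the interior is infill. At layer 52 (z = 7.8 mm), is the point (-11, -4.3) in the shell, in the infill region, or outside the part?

At z = 7.8 mm: the r=10.5 cylinder gives a regular 12-gon of circumradius 10.5 (constant along its height). Overall, the cross-section is a single solid region. The nearest boundary edge runs (-10.50, 0.00)→(-9.09, -5.25); distance from the point to it = 1.60 mm. The point is not inside any of the regions above, so it lies outside the cross-section (1.60 mm from the nearest boundary).

outside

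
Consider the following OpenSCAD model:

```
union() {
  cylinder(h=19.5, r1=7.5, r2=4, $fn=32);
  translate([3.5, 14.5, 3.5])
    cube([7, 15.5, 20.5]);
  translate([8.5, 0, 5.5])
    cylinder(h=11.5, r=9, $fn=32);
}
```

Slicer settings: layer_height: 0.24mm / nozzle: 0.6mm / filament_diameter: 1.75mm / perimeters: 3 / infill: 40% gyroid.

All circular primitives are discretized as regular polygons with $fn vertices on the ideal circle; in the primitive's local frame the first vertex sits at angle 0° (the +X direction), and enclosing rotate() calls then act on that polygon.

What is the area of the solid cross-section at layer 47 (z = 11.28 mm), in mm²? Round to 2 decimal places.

409.27 mm²

At z = 11.28 mm: the cone: at t=0.578 of its height the radius interpolates to r₁+(r₂−r₁)t = 5.475, giving a regular 32-gon of that circumradius (area = (32/2)·5.475²·sin(360°/32) = 93.58 mm²); the 7×15.5 cube at (3.5, 14.5) contributes its full rectangle (area 108.50 mm²); the r=9 cylinder at (8.5, 0) contributes a regular 32-gon of circumradius 9 (area = (32/2)·9.000²·sin(360°/32) = 252.84 mm²); Merging all regions: the regions partially overlap — summed areas 454.92 mm² minus the doubly-counted overlap 45.65 mm² gives 409.27 mm² — area = 409.27 mm². Overall, the cross-section has 2 separate islands. Net area = 409.27 mm².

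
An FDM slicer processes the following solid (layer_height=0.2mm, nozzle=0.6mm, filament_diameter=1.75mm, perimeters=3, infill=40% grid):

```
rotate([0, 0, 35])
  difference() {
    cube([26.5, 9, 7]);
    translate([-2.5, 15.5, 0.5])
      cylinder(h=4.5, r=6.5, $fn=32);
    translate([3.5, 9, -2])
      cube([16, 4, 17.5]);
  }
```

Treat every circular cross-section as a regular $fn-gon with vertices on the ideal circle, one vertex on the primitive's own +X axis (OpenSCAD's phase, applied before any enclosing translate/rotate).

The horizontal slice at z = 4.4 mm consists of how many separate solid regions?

At z = 4.4 mm: the cube is present — its section is the full 26.5×9 rectangle; the r=6.5 cylinder at (-2.5, 15.5) gives a regular 32-gon of circumradius 6.5 (constant along its height); the cube at (3.5, 9) (footprint 16×4) is included at this height; After the difference (first − rest): starting from the 26.5×9 cube, the r=6.5 cylinder at (-2.5, 15.5) misses the remaining region (no effect); the 16×4 cube at (3.5, 9) misses the remaining region (no effect) — 1 connected region; (whole slice rotated 35° about Z — lengths, areas and connectivity unchanged). The result has 1 disconnected region.

1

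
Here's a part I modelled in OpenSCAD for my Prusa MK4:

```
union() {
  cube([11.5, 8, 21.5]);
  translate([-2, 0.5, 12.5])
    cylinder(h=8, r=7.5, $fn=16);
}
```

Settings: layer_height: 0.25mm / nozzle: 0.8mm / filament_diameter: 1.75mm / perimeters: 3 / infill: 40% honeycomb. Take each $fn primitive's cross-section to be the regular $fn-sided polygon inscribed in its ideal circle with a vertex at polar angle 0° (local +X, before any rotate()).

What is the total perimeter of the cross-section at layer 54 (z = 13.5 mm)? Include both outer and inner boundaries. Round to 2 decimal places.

At z = 13.5 mm: the 11.5×8 cube contributes its full rectangle (perimeter 39.00 mm); the cylinder at (-2, 0.5): section is a regular 16-gon, circumradius r=7.5 (perimeter = 2·16·7.500·sin(180°/16) = 46.82 mm); Merging all regions: the regions partially overlap (shared area 31.17 mm²), so the edge portions inside another operand are dropped and the merged outline is re-measured after clipping — boundary = 62.64 mm. Overall, the cross-section is a single solid region. Total boundary length (outer) = 62.64 mm.

62.64 mm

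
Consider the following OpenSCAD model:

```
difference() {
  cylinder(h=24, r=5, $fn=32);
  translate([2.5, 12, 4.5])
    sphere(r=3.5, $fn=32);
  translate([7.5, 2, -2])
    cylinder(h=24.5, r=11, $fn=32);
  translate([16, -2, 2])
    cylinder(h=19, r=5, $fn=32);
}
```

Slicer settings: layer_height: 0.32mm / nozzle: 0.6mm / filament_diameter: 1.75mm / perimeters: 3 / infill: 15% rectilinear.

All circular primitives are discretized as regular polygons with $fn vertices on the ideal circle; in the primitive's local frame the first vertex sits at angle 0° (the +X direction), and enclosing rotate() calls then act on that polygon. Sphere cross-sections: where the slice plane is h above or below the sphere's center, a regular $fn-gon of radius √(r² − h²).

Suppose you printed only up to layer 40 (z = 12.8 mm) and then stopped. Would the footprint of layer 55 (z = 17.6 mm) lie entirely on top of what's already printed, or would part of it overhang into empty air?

entirely on top

Compare the two slices. At z = 12.8: the r=5 cylinder gives a regular 32-gon of circumradius 5 (constant along its height) (area = (32/2)·5.000²·sin(360°/32) = 78.04 mm²); the sphere at (2.5, 12) does not reach this height (|z−center|=8.300 > r=3.5); the r=11 cylinder at (7.5, 2) gives a regular 32-gon of circumradius 11 (constant along its height) (area = (32/2)·11.000²·sin(360°/32) = 377.69 mm²); the r=5 cylinder at (16, -2) contributes a regular 32-gon of circumradius 5 (area = (32/2)·5.000²·sin(360°/32) = 78.04 mm²); After the difference (first − rest): starting from the r=5 cylinder (78.04 mm²), the r=11 cylinder at (7.5, 2) partially overlaps it — only the 66.38 mm² overlap (of its 377.69 mm²) is removed, clipping the outline; the r=5 cylinder at (16, -2) misses the remaining region (no effect) — area = 11.66 mm². At z = 17.6: the r=5 cylinder contributes a regular 32-gon of circumradius 5 (area = (32/2)·5.000²·sin(360°/32) = 78.04 mm²); the sphere at (2.5, 12) is not intersected at this z (|z−center|=13.100 > r=3.5); the r=11 cylinder at (7.5, 2) gives a regular 32-gon of circumradius 11 (constant along its height) (area = (32/2)·11.000²·sin(360°/32) = 377.69 mm²); the r=5 cylinder at (16, -2) gives a regular 32-gon of circumradius 5 (constant along its height) (area = (32/2)·5.000²·sin(360°/32) = 78.04 mm²); After the difference (first − rest): starting from the r=5 cylinder (78.04 mm²), the r=11 cylinder at (7.5, 2) partially overlaps it — only the 66.38 mm² overlap (of its 377.69 mm²) is removed, clipping the outline; the r=5 cylinder at (16, -2) misses the remaining region (no effect) — area = 11.66 mm². Checking containment: the cross-section at z = 17.6 is a subset of the cross-section at z = 12.8.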